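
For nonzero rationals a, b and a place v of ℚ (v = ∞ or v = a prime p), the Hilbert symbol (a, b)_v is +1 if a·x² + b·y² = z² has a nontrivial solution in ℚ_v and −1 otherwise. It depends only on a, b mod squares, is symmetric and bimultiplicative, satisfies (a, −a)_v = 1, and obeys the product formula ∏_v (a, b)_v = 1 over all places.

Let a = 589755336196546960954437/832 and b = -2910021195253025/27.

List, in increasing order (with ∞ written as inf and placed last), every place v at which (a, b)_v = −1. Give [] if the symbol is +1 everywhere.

[3, 7, 23, 37]

Mod squares: a ≡ 5949489, b ≡ -48507. Check v ∈ {∞, 2, 3, 5, 7, 11, 13, 17, 19, 23, 29, 31, 37}.
v=3: a=3^1·(≡1), b=3^-3·(≡1) mod 3; (1|3)=+1, (1|3)=+1; (−1)^{1·-3·1}·(+1)^-3·(+1)^1 = -1.
v=5: a=5^0·(≡1), b=5^2·(≡2) mod 5; (1|5)=+1, (2|5)=-1; (−1)^{0·2·2}·(+1)^2·(-1)^0 = +1.
v=37: a=37^1·(≡5), b=37^1·(≡36) mod 37; (5|37)=-1, (36|37)=+1; (−1)^{1·1·18}·(-1)^1·(+1)^1 = -1.
v=23: a=23^4·(≡21), b=23^3·(≡14) mod 23; (21|23)=-1, (14|23)=-1; (−1)^{4·3·11}·(-1)^3·(-1)^4 = -1.
v=13: a=13^-1·(≡12), b=13^0·(≡4) mod 13; (12|13)=+1, (4|13)=+1; (−1)^{-1·0·6}·(+1)^0·(+1)^-1 = +1.
v=29: a=29^2·(≡20), b=29^0·(≡27) mod 29; (20|29)=+1, (27|29)=-1; (−1)^{2·0·14}·(+1)^0·(-1)^2 = +1.
v=7: a=7^3·(≡2), b=7^2·(≡6) mod 7; (2|7)=+1, (6|7)=-1; (−1)^{3·2·3}·(+1)^2·(-1)^3 = -1.
v=17: a=17^0·(≡8), b=17^2·(≡10) mod 17; (8|17)=+1, (10|17)=-1; (−1)^{0·2·8}·(+1)^2·(-1)^0 = +1.
v=2: v_2(a)=-6, v_2(b)=0; units ≡ 1, 5 (mod 8); ε·ε+αω+βω = 0·0+-6·1+0·0 ≡ 0  ⇒  (a,b)_2 = +1.
v=11: a=11^2·(≡2), b=11^0·(≡3) mod 11; (2|11)=-1, (3|11)=+1; (−1)^{2·0·5}·(-1)^0·(+1)^2 = +1.
v=31: a=31^5·(≡13), b=31^2·(≡14) mod 31; (13|31)=-1, (14|31)=+1; (−1)^{5·2·15}·(-1)^2·(+1)^5 = +1.
v=19: a=19^1·(≡9), b=19^1·(≡14) mod 19; (9|19)=+1, (14|19)=-1; (−1)^{1·1·9}·(+1)^1·(-1)^1 = +1.
v=∞: 5949489 > 0 and -48507 < 0  ⇒  (a,b)_∞ = +1.
Ram(5949489, -48507) = {3, 7, 23, 37}; no ℚ_3-point on the conic.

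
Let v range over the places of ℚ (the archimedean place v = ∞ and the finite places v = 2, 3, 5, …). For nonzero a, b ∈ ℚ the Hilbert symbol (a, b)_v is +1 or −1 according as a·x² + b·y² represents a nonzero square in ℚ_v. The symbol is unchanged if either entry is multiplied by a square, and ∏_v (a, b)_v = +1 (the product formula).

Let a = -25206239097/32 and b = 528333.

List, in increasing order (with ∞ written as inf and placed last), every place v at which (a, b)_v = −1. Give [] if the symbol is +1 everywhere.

[2, 3, 13, 23]

Mod squares: a ≡ -1794, b ≡ 528333. Check v ∈ {∞, 2, 3, 13, 19, 23, 31}.
v=3: a=3^5·(≡2), b=3^1·(≡2) mod 3; (2|3)=-1, (2|3)=-1; (−1)^{5·1·1}·(-1)^1·(-1)^5 = -1.
v=∞: -1794 < 0 and 528333 > 0  ⇒  (a,b)_∞ = +1.
v=2: v_2(a)=-5, v_2(b)=0; units ≡ 7, 5 (mod 8); ε·ε+αω+βω = 1·0+-5·1+0·0 ≡ 1  ⇒  (a,b)_2 = -1.
v=19: a=19^2·(≡5), b=19^1·(≡10) mod 19; (5|19)=+1, (10|19)=-1; (−1)^{2·1·9}·(+1)^1·(-1)^2 = +1.
v=13: a=13^1·(≡7), b=13^1·(≡3) mod 13; (7|13)=-1, (3|13)=+1; (−1)^{1·1·6}·(-1)^1·(+1)^1 = -1.
v=23: a=23^1·(≡20), b=23^1·(≡17) mod 23; (20|23)=-1, (17|23)=-1; (−1)^{1·1·11}·(-1)^1·(-1)^1 = -1.
v=31: a=31^2·(≡16), b=31^1·(≡24) mod 31; (16|31)=+1, (24|31)=-1; (−1)^{2·1·15}·(+1)^1·(-1)^2 = +1.
Ram(-1794, 528333) = {2, 3, 13, 23}; no ℚ_2-point on the conic.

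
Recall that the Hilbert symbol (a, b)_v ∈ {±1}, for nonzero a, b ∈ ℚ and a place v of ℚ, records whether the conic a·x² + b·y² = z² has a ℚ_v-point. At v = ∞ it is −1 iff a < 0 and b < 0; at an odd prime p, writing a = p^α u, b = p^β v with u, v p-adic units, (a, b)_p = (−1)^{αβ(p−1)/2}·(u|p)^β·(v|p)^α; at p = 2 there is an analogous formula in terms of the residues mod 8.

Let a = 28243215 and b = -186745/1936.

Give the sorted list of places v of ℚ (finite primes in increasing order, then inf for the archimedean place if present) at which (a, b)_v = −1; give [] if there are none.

[2, 3, 5, 17]

(a, b) ≡ (25935, -1105) mod (ℚ^×)²; places V = {2, 3, 5, 7, 11, 13, 17, 19, ∞}.
(a,b)_∞: sgn(25935)=+, sgn(-1105)=−, so +1.
(a,b)_7: α=1, u≡1; β=0, v≡2 (mod 7); (1|7)=+1, (2|7)=+1; sign (−1)^0·+1^0·+1^1 = +1.
(a,b)_11: α=2, u≡6; β=-2, v≡7 (mod 11); (6|11)=-1, (7|11)=-1; sign (−1)^0·-1^-2·-1^2 = +1.
(a,b)_17: α=0, u≡10; β=1, v≡10 (mod 17); (10|17)=-1, (10|17)=-1; sign (−1)^0·-1^1·-1^0 = -1.
(a,b)_19: α=1, u≡1; β=0, v≡16 (mod 19); (1|19)=+1, (16|19)=+1; sign (−1)^0·+1^0·+1^1 = +1.
(a,b)_3: α=3, u≡2; β=0, v≡2 (mod 3); (2|3)=-1, (2|3)=-1; sign (−1)^0·-1^0·-1^3 = -1.
(a,b)_5: α=1, u≡3; β=1, v≡1 (mod 5); (3|5)=-1, (1|5)=+1; sign (−1)^0·-1^1·+1^1 = -1.
(a,b)_2: α=0, β=-4; u≡7, v≡7 (mod 8); ε(u)ε(v)=1·1, αω(v)=0·0, βω(u)=-4·0; sum ≡ 1  ⇒  -1.
(a,b)_13: α=1, u≡8; β=3, v≡7 (mod 13); (8|13)=-1, (7|13)=-1; sign (−1)^0·-1^3·-1^1 = +1.
Ram(25935, -1105) = {2, 3, 5, 17}; no ℚ_2-point on the conic.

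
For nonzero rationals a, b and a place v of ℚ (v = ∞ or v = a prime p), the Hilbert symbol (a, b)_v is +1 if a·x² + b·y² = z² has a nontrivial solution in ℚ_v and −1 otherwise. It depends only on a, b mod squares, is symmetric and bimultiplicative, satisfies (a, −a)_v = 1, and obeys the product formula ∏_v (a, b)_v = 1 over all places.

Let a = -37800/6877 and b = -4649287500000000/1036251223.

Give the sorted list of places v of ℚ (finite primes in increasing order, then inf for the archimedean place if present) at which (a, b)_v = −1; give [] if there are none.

[3, 7, 13, inf]

(a, b) ≡ (-546, -5005) mod (ℚ^×)²; places V = {2, 3, 5, 7, 11, 13, 17, 23, ∞}.
(a,b)_3: α=3, u≡1; β=2, v≡2 (mod 3); (1|3)=+1, (2|3)=-1; sign (−1)^0·+1^2·-1^3 = -1.
(a,b)_23: α=-2, u≡8; β=-6, v≡1 (mod 23); (8|23)=+1, (1|23)=+1; sign (−1)^0·+1^-6·+1^-2 = +1.
(a,b)_11: α=0, u≡9; β=1, v≡10 (mod 11); (9|11)=+1, (10|11)=-1; sign (−1)^0·+1^1·-1^0 = +1.
(a,b)_13: α=-1, u≡12; β=1, v≡2 (mod 13); (12|13)=+1, (2|13)=-1; sign (−1)^0·+1^1·-1^-1 = -1.
(a,b)_7: α=1, u≡6; β=-1, v≡3 (mod 7); (6|7)=-1, (3|7)=-1; sign (−1)^1·-1^-1·-1^1 = -1.
(a,b)_17: α=0, u≡16; β=2, v≡11 (mod 17); (16|17)=+1, (11|17)=-1; sign (−1)^0·+1^2·-1^0 = +1.
(a,b)_2: α=3, β=8; u≡7, v≡3 (mod 8); ε(u)ε(v)=1·1, αω(v)=3·1, βω(u)=8·0; sum ≡ 0  ⇒  +1.
(a,b)_5: α=2, u≡4; β=11, v≡4 (mod 5); (4|5)=+1, (4|5)=+1; sign (−1)^0·+1^11·+1^2 = +1.
(a,b)_∞: sgn(-546)=−, sgn(-5005)=−, so -1.
|Ram(-546, -5005)| = 4, even; anisotropic at {3, 7, 13, ∞}.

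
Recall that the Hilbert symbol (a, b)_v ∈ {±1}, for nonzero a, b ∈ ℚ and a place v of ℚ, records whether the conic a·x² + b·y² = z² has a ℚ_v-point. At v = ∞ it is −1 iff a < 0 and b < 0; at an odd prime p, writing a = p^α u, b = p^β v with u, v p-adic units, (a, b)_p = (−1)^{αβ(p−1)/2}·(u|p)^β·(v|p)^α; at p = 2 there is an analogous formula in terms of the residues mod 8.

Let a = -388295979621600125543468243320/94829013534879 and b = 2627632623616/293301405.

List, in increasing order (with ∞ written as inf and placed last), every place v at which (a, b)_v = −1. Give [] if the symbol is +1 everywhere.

[3, 7, 13, 41]

Mod squares: a ≡ -3245970, b ≡ 540995. Check v ∈ {∞, 2, 3, 5, 7, 11, 13, 17, 23, 29, 31, 37, 41}.
v=∞: -3245970 < 0 and 540995 > 0  ⇒  (a,b)_∞ = +1.
v=31: a=31^-2·(≡8), b=31^0·(≡2) mod 31; (8|31)=+1, (2|31)=+1; (−1)^{-2·0·15}·(+1)^0·(+1)^-2 = +1.
v=2: v_2(a)=3, v_2(b)=12; units ≡ 7, 3 (mod 8); ε·ε+αω+βω = 1·1+3·1+12·0 ≡ 0  ⇒  (a,b)_2 = +1.
v=29: a=29^3·(≡19), b=29^1·(≡12) mod 29; (19|29)=-1, (12|29)=-1; (−1)^{3·1·14}·(-1)^1·(-1)^3 = +1.
v=23: a=23^-2·(≡5), b=23^-2·(≡13) mod 23; (5|23)=-1, (13|23)=+1; (−1)^{-2·-2·11}·(-1)^-2·(+1)^-2 = +1.
v=11: a=11^2·(≡1), b=11^2·(≡5) mod 11; (1|11)=+1, (5|11)=+1; (−1)^{2·2·5}·(+1)^2·(+1)^2 = +1.
v=3: a=3^-15·(≡2), b=3^-4·(≡2) mod 3; (2|3)=-1, (2|3)=-1; (−1)^{-15·-4·1}·(-1)^-4·(-1)^-15 = -1.
v=13: a=13^-1·(≡10), b=13^1·(≡6) mod 13; (10|13)=+1, (6|13)=-1; (−1)^{-1·1·6}·(+1)^1·(-1)^-1 = -1.
v=7: a=7^11·(≡3), b=7^3·(≡6) mod 7; (3|7)=-1, (6|7)=-1; (−1)^{11·3·3}·(-1)^3·(-1)^11 = -1.
v=37: a=37^0·(≡25), b=37^-2·(≡31) mod 37; (25|37)=+1, (31|37)=-1; (−1)^{0·-2·18}·(+1)^-2·(-1)^0 = +1.
v=41: a=41^3·(≡9), b=41^1·(≡3) mod 41; (9|41)=+1, (3|41)=-1; (−1)^{3·1·20}·(+1)^1·(-1)^3 = -1.
v=17: a=17^6·(≡10), b=17^0·(≡8) mod 17; (10|17)=-1, (8|17)=+1; (−1)^{6·0·8}·(-1)^0·(+1)^6 = +1.
v=5: a=5^1·(≡4), b=5^-1·(≡1) mod 5; (4|5)=+1, (1|5)=+1; (−1)^{1·-1·2}·(+1)^-1·(+1)^1 = +1.
|Ram(-3245970, 540995)| = 4, even; anisotropic at {3, 7, 13, 41}.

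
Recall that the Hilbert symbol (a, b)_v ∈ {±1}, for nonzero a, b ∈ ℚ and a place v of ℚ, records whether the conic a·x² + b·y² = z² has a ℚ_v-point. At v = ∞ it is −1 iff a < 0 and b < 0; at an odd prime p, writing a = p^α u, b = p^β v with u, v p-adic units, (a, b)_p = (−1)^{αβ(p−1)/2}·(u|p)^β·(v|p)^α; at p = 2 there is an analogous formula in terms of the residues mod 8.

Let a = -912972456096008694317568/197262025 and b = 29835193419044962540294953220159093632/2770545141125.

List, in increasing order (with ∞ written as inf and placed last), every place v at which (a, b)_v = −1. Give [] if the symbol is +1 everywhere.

(a, b) ≡ (-1218, 5510) mod (ℚ^×)²; places V = {2, 3, 5, 7, 13, 17, 19, 29, 43, 53, ∞}.
(a,b)_43: α=2, u≡3; β=4, v≡23 (mod 43); (3|43)=-1, (23|43)=+1; sign (−1)^0·-1^4·+1^2 = +1.
(a,b)_19: α=2, u≡9; β=3, v≡5 (mod 19); (9|19)=+1, (5|19)=+1; sign (−1)^0·+1^3·+1^2 = +1.
(a,b)_∞: sgn(-1218)=−, sgn(5510)=+, so +1.
(a,b)_5: α=-2, u≡2; β=-3, v≡3 (mod 5); (2|5)=-1, (3|5)=-1; sign (−1)^0·-1^-3·-1^-2 = -1.
(a,b)_29: α=1, u≡28; β=3, v≡1 (mod 29); (28|29)=+1, (1|29)=+1; sign (−1)^0·+1^3·+1^1 = +1.
(a,b)_53: α=-4, u≡46; β=-6, v≡21 (mod 53); (46|53)=+1, (21|53)=-1; sign (−1)^0·+1^-6·-1^-4 = +1.
(a,b)_2: α=9, β=7; u≡7, v≡3 (mod 8); ε(u)ε(v)=1·1, αω(v)=9·1, βω(u)=7·0; sum ≡ 0  ⇒  +1.
(a,b)_13: α=4, u≡10; β=4, v≡6 (mod 13); (10|13)=+1, (6|13)=-1; sign (−1)^0·+1^4·-1^4 = +1.
(a,b)_7: α=1, u≡2; β=2, v≡2 (mod 7); (2|7)=+1, (2|7)=+1; sign (−1)^0·+1^2·+1^1 = +1.
(a,b)_17: α=2, u≡14; β=4, v≡9 (mod 17); (14|17)=-1, (9|17)=+1; sign (−1)^0·-1^4·+1^2 = +1.
(a,b)_3: α=13, u≡2; β=20, v≡2 (mod 3); (2|3)=-1, (2|3)=-1; sign (−1)^0·-1^20·-1^13 = -1.
(-1218, 5510 / ℚ) ramifies at {3, 5}: a division algebra.

[3, 5]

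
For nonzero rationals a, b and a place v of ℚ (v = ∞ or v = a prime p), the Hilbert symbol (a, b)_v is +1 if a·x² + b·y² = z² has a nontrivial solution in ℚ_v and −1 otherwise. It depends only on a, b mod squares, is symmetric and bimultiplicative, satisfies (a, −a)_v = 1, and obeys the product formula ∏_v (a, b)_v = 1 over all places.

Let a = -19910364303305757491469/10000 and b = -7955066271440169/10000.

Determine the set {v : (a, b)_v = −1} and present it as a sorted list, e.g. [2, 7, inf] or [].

(a, b) ≡ (-29, -70649) mod (ℚ^×)²; places V = {2, 3, 5, 7, 19, 29, 31, 43, 53, ∞}.
(a,b)_3: α=4, u≡1; β=2, v≡1 (mod 3); (1|3)=+1, (1|3)=+1; sign (−1)^0·+1^2·+1^4 = +1.
(a,b)_53: α=2, u≡38; β=1, v≡2 (mod 53); (38|53)=+1, (2|53)=-1; sign (−1)^0·+1^1·-1^2 = +1.
(a,b)_2: α=-4, β=-4; u≡3, v≡7 (mod 8); ε(u)ε(v)=1·1, αω(v)=-4·0, βω(u)=-4·1; sum ≡ 1  ⇒  -1.
(a,b)_19: α=0, u≡7; β=2, v≡10 (mod 19); (7|19)=+1, (10|19)=-1; sign (−1)^0·+1^2·-1^0 = +1.
(a,b)_43: α=2, u≡24; β=1, v≡28 (mod 43); (24|43)=+1, (28|43)=-1; sign (−1)^0·+1^1·-1^2 = +1.
(a,b)_29: α=5, u≡6; β=4, v≡20 (mod 29); (6|29)=+1, (20|29)=+1; sign (−1)^0·+1^4·+1^5 = +1.
(a,b)_31: α=2, u≡8; β=1, v≡17 (mod 31); (8|31)=+1, (17|31)=-1; sign (−1)^0·+1^1·-1^2 = +1.
(a,b)_7: α=4, u≡3; β=2, v≡4 (mod 7); (3|7)=-1, (4|7)=+1; sign (−1)^0·-1^2·+1^4 = +1.
(a,b)_5: α=-4, u≡1; β=-4, v≡1 (mod 5); (1|5)=+1, (1|5)=+1; sign (−1)^0·+1^-4·+1^-4 = +1.
(a,b)_∞: sgn(-29)=−, sgn(-70649)=−, so -1.
|Ram(-29, -70649)| = 2, even; anisotropic at {2, ∞}.

[2, inf]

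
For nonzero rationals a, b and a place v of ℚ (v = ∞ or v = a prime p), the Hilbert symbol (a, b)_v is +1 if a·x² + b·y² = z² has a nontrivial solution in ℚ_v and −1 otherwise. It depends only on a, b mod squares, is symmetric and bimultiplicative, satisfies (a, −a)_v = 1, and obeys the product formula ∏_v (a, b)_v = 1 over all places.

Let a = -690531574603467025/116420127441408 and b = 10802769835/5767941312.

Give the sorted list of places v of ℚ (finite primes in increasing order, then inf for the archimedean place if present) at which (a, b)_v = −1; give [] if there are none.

Mod squares: a ≡ -2, b ≡ 2145. Check v ∈ {∞, 2, 3, 5, 7, 11, 13, 23, 29}.
v=7: a=7^-2·(≡6), b=7^-2·(≡6) mod 7; (6|7)=-1, (6|7)=-1; (−1)^{-2·-2·3}·(-1)^-2·(-1)^-2 = +1.
v=3: a=3^-8·(≡1), b=3^-7·(≡1) mod 3; (1|3)=+1, (1|3)=+1; (−1)^{-8·-7·1}·(+1)^-7·(+1)^-8 = +1.
v=13: a=13^8·(≡7), b=13^5·(≡9) mod 13; (7|13)=-1, (9|13)=+1; (−1)^{8·5·6}·(-1)^5·(+1)^8 = -1.
v=29: a=29^-4·(≡12), b=29^-2·(≡1) mod 29; (12|29)=-1, (1|29)=+1; (−1)^{-4·-2·14}·(-1)^-2·(+1)^-4 = +1.
v=5: a=5^2·(≡3), b=5^1·(≡1) mod 5; (3|5)=-1, (1|5)=+1; (−1)^{2·1·2}·(-1)^1·(+1)^2 = -1.
v=11: a=11^2·(≡9), b=11^1·(≡6) mod 11; (9|11)=+1, (6|11)=-1; (−1)^{2·1·5}·(+1)^1·(-1)^2 = +1.
v=23: a=23^4·(≡7), b=23^2·(≡13) mod 23; (7|23)=-1, (13|23)=+1; (−1)^{4·2·11}·(-1)^2·(+1)^4 = +1.
v=∞: -2 < 0 and 2145 > 0  ⇒  (a,b)_∞ = +1.
v=2: v_2(a)=-9, v_2(b)=-6; units ≡ 7, 1 (mod 8); ε·ε+αω+βω = 1·0+-9·0+-6·0 ≡ 0  ⇒  (a,b)_2 = +1.
|Ram(-2, 2145)| = 2, even; anisotropic at {5, 13}.

[5, 13]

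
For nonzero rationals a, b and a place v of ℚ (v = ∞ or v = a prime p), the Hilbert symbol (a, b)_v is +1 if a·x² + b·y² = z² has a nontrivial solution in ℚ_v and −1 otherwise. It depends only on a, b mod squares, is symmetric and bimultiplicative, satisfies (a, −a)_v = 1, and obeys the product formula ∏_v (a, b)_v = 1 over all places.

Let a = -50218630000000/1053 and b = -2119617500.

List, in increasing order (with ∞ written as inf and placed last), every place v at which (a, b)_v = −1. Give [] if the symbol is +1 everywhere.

Mod squares: a ≡ -910, b ≡ -143. Check v ∈ {∞, 2, 3, 5, 7, 11, 13}.
v=3: a=3^-4·(≡2), b=3^0·(≡1) mod 3; (2|3)=-1, (1|3)=+1; (−1)^{-4·0·1}·(-1)^0·(+1)^-4 = +1.
v=13: a=13^-1·(≡2), b=13^1·(≡8) mod 13; (2|13)=-1, (8|13)=-1; (−1)^{-1·1·6}·(-1)^1·(-1)^-1 = +1.
v=11: a=11^4·(≡3), b=11^3·(≡3) mod 11; (3|11)=+1, (3|11)=+1; (−1)^{4·3·5}·(+1)^3·(+1)^4 = +1.
v=2: v_2(a)=7, v_2(b)=2; units ≡ 1, 1 (mod 8); ε·ε+αω+βω = 0·0+7·0+2·0 ≡ 0  ⇒  (a,b)_2 = +1.
v=5: a=5^7·(≡2), b=5^4·(≡2) mod 5; (2|5)=-1, (2|5)=-1; (−1)^{7·4·2}·(-1)^4·(-1)^7 = -1.
v=7: a=7^3·(≡3), b=7^2·(≡1) mod 7; (3|7)=-1, (1|7)=+1; (−1)^{3·2·3}·(-1)^2·(+1)^3 = +1.
v=∞: -910 < 0 and -143 < 0  ⇒  (a,b)_∞ = -1.
(-910, -143 / ℚ) ramifies at {5, ∞}: a division algebra.

[5, inf]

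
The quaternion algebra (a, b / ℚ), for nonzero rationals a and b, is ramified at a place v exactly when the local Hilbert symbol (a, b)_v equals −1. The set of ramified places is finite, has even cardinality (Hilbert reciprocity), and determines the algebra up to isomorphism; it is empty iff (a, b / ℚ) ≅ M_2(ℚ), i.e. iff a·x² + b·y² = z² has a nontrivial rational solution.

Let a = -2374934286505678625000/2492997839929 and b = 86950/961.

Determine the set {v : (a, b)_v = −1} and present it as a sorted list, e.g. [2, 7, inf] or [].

(a, b) ≡ (-9178442, 3478) mod (ℚ^×)²; places V = {2, 5, 7, 13, 29, 31, 37, 47, 53, ∞}.
(a,b)_37: α=5, u≡18; β=1, v≡18 (mod 37); (18|37)=-1, (18|37)=-1; sign (−1)^0·-1^1·-1^5 = +1.
(a,b)_5: α=6, u≡2; β=2, v≡3 (mod 5); (2|5)=-1, (3|5)=-1; sign (−1)^0·-1^2·-1^6 = +1.
(a,b)_2: α=3, β=1; u≡3, v≡3 (mod 8); ε(u)ε(v)=1·1, αω(v)=3·1, βω(u)=1·1; sum ≡ 1  ⇒  -1.
(a,b)_31: α=-6, u≡19; β=-2, v≡26 (mod 31); (19|31)=+1, (26|31)=-1; sign (−1)^0·+1^-2·-1^-6 = +1.
(a,b)_7: α=1, u≡5; β=0, v≡5 (mod 7); (5|7)=-1, (5|7)=-1; sign (−1)^0·-1^0·-1^1 = -1.
(a,b)_47: α=3, u≡5; β=1, v≡12 (mod 47); (5|47)=-1, (12|47)=+1; sign (−1)^1·-1^1·+1^3 = +1.
(a,b)_13: α=1, u≡9; β=0, v≡7 (mod 13); (9|13)=+1, (7|13)=-1; sign (−1)^0·+1^0·-1^1 = -1.
(a,b)_53: α=-2, u≡34; β=0, v≡27 (mod 53); (34|53)=-1, (27|53)=-1; sign (−1)^0·-1^0·-1^-2 = +1.
(a,b)_29: α=1, u≡19; β=0, v≡2 (mod 29); (19|29)=-1, (2|29)=-1; sign (−1)^0·-1^0·-1^1 = -1.
(a,b)_∞: sgn(-9178442)=−, sgn(3478)=+, so +1.
(-9178442, 3478 / ℚ) ramifies at {2, 7, 13, 29}: a division algebra.

[2, 7, 13, 29]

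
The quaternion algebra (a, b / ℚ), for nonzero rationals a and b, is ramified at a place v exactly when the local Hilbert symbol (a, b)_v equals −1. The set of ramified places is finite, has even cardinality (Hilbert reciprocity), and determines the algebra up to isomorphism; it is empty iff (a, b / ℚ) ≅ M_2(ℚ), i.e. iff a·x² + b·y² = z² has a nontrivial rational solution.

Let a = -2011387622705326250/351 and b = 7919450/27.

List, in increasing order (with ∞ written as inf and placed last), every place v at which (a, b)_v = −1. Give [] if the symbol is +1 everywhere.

Mod squares: a ≡ -102102, b ≡ 7854. Check v ∈ {∞, 2, 3, 5, 7, 11, 13, 17}.
v=∞: -102102 < 0 and 7854 > 0  ⇒  (a,b)_∞ = +1.
v=3: a=3^-3·(≡1), b=3^-3·(≡2) mod 3; (1|3)=+1, (2|3)=-1; (−1)^{-3·-3·1}·(+1)^-3·(-1)^-3 = +1.
v=13: a=13^-1·(≡5), b=13^0·(≡6) mod 13; (5|13)=-1, (6|13)=-1; (−1)^{-1·0·6}·(-1)^0·(-1)^-1 = -1.
v=11: a=11^7·(≡6), b=11^3·(≡2) mod 11; (6|11)=-1, (2|11)=-1; (−1)^{7·3·5}·(-1)^3·(-1)^7 = -1.
v=5: a=5^4·(≡3), b=5^2·(≡4) mod 5; (3|5)=-1, (4|5)=+1; (−1)^{4·2·2}·(-1)^2·(+1)^4 = +1.
v=7: a=7^5·(≡2), b=7^1·(≡4) mod 7; (2|7)=+1, (4|7)=+1; (−1)^{5·1·3}·(+1)^1·(+1)^5 = -1.
v=17: a=17^3·(≡7), b=17^1·(≡5) mod 17; (7|17)=-1, (5|17)=-1; (−1)^{3·1·8}·(-1)^1·(-1)^3 = +1.
v=2: v_2(a)=1, v_2(b)=1; units ≡ 5, 7 (mod 8); ε·ε+αω+βω = 0·1+1·0+1·1 ≡ 1  ⇒  (a,b)_2 = -1.
|Ram(-102102, 7854)| = 4, even; anisotropic at {2, 7, 11, 13}.

[2, 7, 11, 13]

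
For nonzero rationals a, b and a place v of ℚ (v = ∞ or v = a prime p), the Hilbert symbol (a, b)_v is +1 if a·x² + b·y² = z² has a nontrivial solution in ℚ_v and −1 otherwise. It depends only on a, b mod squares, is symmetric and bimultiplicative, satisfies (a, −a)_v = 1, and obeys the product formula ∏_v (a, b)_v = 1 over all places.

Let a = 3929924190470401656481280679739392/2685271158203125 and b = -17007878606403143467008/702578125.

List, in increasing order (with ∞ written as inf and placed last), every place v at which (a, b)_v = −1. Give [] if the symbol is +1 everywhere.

[7, 17]

Mod squares: a ≡ 255255, b ≡ -124355. Check v ∈ {∞, 2, 3, 5, 7, 11, 13, 17, 19, 23, 43}.
v=2: v_2(a)=26, v_2(b)=18; units ≡ 7, 5 (mod 8); ε·ε+αω+βω = 1·0+26·1+18·0 ≡ 0  ⇒  (a,b)_2 = +1.
v=∞: 255255 > 0 and -124355 < 0  ⇒  (a,b)_∞ = +1.
v=43: a=43^4·(≡32), b=43^2·(≡9) mod 43; (32|43)=-1, (9|43)=+1; (−1)^{4·2·21}·(-1)^2·(+1)^4 = +1.
v=17: a=17^-3·(≡1), b=17^-1·(≡11) mod 17; (1|17)=+1, (11|17)=-1; (−1)^{-3·-1·8}·(+1)^-1·(-1)^-3 = -1.
v=13: a=13^3·(≡5), b=13^2·(≡9) mod 13; (5|13)=-1, (9|13)=+1; (−1)^{3·2·6}·(-1)^2·(+1)^3 = +1.
v=23: a=23^-4·(≡8), b=23^-2·(≡4) mod 23; (8|23)=+1, (4|23)=+1; (−1)^{-4·-2·11}·(+1)^-2·(+1)^-4 = +1.
v=11: a=11^5·(≡8), b=11^3·(≡9) mod 11; (8|11)=-1, (9|11)=+1; (−1)^{5·3·5}·(-1)^3·(+1)^5 = +1.
v=3: a=3^1·(≡2), b=3^2·(≡1) mod 3; (2|3)=-1, (1|3)=+1; (−1)^{1·2·1}·(-1)^2·(+1)^1 = +1.
v=7: a=7^3·(≡2), b=7^1·(≡2) mod 7; (2|7)=+1, (2|7)=+1; (−1)^{3·1·3}·(+1)^1·(+1)^3 = -1.
v=19: a=19^6·(≡6), b=19^5·(≡15) mod 19; (6|19)=+1, (15|19)=-1; (−1)^{6·5·9}·(+1)^5·(-1)^6 = +1.
v=5: a=5^-9·(≡4), b=5^-7·(≡4) mod 5; (4|5)=+1, (4|5)=+1; (−1)^{-9·-7·2}·(+1)^-7·(+1)^-9 = +1.
|Ram(255255, -124355)| = 2, even; anisotropic at {7, 17}.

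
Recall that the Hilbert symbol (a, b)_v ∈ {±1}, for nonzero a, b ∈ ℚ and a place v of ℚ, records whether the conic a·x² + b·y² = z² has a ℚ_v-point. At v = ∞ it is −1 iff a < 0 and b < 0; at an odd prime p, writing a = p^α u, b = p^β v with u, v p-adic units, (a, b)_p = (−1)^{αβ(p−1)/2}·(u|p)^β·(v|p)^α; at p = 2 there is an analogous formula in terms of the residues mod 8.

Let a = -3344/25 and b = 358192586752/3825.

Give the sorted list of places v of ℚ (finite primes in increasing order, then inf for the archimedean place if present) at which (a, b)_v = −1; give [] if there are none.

Mod squares: a ≡ -209, b ≡ 34034. Check v ∈ {∞, 2, 3, 5, 7, 11, 13, 17, 19}.
v=19: a=19^1·(≡15), b=19^2·(≡17) mod 19; (15|19)=-1, (17|19)=+1; (−1)^{1·2·9}·(-1)^2·(+1)^1 = +1.
v=∞: -209 < 0 and 34034 > 0  ⇒  (a,b)_∞ = +1.
v=7: a=7^0·(≡4), b=7^1·(≡2) mod 7; (4|7)=+1, (2|7)=+1; (−1)^{0·1·3}·(+1)^1·(+1)^0 = +1.
v=5: a=5^-2·(≡1), b=5^-2·(≡4) mod 5; (1|5)=+1, (4|5)=+1; (−1)^{-2·-2·2}·(+1)^-2·(+1)^-2 = +1.
v=2: v_2(a)=4, v_2(b)=13; units ≡ 7, 1 (mod 8); ε·ε+αω+βω = 1·0+4·0+13·0 ≡ 0  ⇒  (a,b)_2 = +1.
v=11: a=11^1·(≡5), b=11^3·(≡5) mod 11; (5|11)=+1, (5|11)=+1; (−1)^{1·3·5}·(+1)^3·(+1)^1 = -1.
v=3: a=3^0·(≡1), b=3^-2·(≡2) mod 3; (1|3)=+1, (2|3)=-1; (−1)^{0·-2·1}·(+1)^-2·(-1)^0 = +1.
v=13: a=13^0·(≡3), b=13^1·(≡8) mod 13; (3|13)=+1, (8|13)=-1; (−1)^{0·1·6}·(+1)^1·(-1)^0 = +1.
v=17: a=17^0·(≡7), b=17^-1·(≡8) mod 17; (7|17)=-1, (8|17)=+1; (−1)^{0·-1·8}·(-1)^-1·(+1)^0 = -1.
Ram(-209, 34034) = {11, 17}; no ℚ_11-point on the conic.

[11, 17]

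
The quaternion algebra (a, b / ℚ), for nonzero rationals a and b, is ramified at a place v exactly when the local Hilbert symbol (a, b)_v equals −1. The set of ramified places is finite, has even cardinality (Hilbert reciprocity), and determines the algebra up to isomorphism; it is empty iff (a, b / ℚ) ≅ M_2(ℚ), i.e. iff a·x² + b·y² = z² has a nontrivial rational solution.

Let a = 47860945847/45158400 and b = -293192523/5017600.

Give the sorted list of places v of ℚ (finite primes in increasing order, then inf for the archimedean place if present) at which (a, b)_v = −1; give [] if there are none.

Mod squares: a ≡ 23, b ≡ -667. Check v ∈ {∞, 2, 3, 5, 7, 11, 13, 17, 23, 29}.
v=2: v_2(a)=-12, v_2(b)=-12; units ≡ 7, 5 (mod 8); ε·ε+αω+βω = 1·0+-12·1+-12·0 ≡ 0  ⇒  (a,b)_2 = +1.
v=13: a=13^2·(≡10), b=13^2·(≡3) mod 13; (10|13)=+1, (3|13)=+1; (−1)^{2·2·6}·(+1)^2·(+1)^2 = +1.
v=∞: 23 > 0 and -667 < 0  ⇒  (a,b)_∞ = +1.
v=5: a=5^-2·(≡2), b=5^-2·(≡3) mod 5; (2|5)=-1, (3|5)=-1; (−1)^{-2·-2·2}·(-1)^-2·(-1)^-2 = +1.
v=29: a=29^2·(≡9), b=29^1·(≡28) mod 29; (9|29)=+1, (28|29)=+1; (−1)^{2·1·14}·(+1)^1·(+1)^2 = +1.
v=17: a=17^0·(≡10), b=17^2·(≡15) mod 17; (10|17)=-1, (15|17)=+1; (−1)^{0·2·8}·(-1)^2·(+1)^0 = +1.
v=7: a=7^-2·(≡1), b=7^-2·(≡5) mod 7; (1|7)=+1, (5|7)=-1; (−1)^{-2·-2·3}·(+1)^-2·(-1)^-2 = +1.
v=11: a=11^4·(≡9), b=11^0·(≡5) mod 11; (9|11)=+1, (5|11)=+1; (−1)^{4·0·5}·(+1)^0·(+1)^4 = +1.
v=3: a=3^-2·(≡2), b=3^2·(≡2) mod 3; (2|3)=-1, (2|3)=-1; (−1)^{-2·2·1}·(-1)^2·(-1)^-2 = +1.
v=23: a=23^1·(≡4), b=23^1·(≡15) mod 23; (4|23)=+1, (15|23)=-1; (−1)^{1·1·11}·(+1)^1·(-1)^1 = +1.
Ram(a, b) = ∅: the form 23·x² + -667·y² − z² is isotropic over every ℚ_v, so by Hasse–Minkowski it is isotropic over ℚ.

[]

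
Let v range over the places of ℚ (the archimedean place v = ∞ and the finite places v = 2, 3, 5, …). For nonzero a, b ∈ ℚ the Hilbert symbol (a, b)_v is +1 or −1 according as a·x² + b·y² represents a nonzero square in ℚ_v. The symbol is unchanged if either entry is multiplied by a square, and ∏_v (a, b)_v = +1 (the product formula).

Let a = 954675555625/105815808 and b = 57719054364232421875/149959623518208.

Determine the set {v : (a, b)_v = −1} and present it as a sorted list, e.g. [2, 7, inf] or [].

[2, 5, 11, 13]

(a, b) ≡ (7, 30030) mod (ℚ^×)²; places V = {2, 3, 5, 7, 11, 13, 17, 19, ∞}.
(a,b)_7: α=-1, u≡4; β=-1, v≡5 (mod 7); (4|7)=+1, (5|7)=-1; sign (−1)^1·+1^-1·-1^-1 = +1.
(a,b)_13: α=0, u≡11; β=3, v≡12 (mod 13); (11|13)=-1, (12|13)=+1; sign (−1)^0·-1^3·+1^0 = -1.
(a,b)_11: α=4, u≡10; β=5, v≡6 (mod 11); (10|11)=-1, (6|11)=-1; sign (−1)^0·-1^5·-1^4 = -1.
(a,b)_2: α=-8, β=-11; u≡7, v≡7 (mod 8); ε(u)ε(v)=1·1, αω(v)=-8·0, βω(u)=-11·0; sum ≡ 1  ⇒  -1.
(a,b)_∞: sgn(7)=+, sgn(30030)=+, so +1.
(a,b)_5: α=4, u≡3; β=9, v≡4 (mod 5); (3|5)=-1, (4|5)=+1; sign (−1)^0·-1^9·+1^4 = -1.
(a,b)_3: α=-10, u≡1; β=-21, v≡2 (mod 3); (1|3)=+1, (2|3)=-1; sign (−1)^0·+1^-21·-1^-10 = +1.
(a,b)_19: α=2, u≡7; β=0, v≡13 (mod 19); (7|19)=+1, (13|19)=-1; sign (−1)^0·+1^0·-1^2 = +1.
(a,b)_17: α=2, u≡11; β=4, v≡9 (mod 17); (11|17)=-1, (9|17)=+1; sign (−1)^0·-1^4·+1^2 = +1.
(7, 30030 / ℚ) ramifies at {2, 5, 11, 13}: a division algebra.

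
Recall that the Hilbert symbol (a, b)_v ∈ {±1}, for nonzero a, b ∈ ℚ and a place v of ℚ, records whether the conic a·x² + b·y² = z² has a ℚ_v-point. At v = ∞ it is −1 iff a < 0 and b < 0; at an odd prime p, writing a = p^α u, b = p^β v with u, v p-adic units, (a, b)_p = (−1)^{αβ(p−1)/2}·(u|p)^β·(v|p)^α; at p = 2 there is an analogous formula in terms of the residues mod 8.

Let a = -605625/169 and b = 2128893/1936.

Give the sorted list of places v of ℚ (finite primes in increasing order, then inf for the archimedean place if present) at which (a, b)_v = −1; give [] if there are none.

(a, b) ≡ (-969, 12597) mod (ℚ^×)²; places V = {2, 3, 5, 11, 13, 17, 19, ∞}.
(a,b)_3: α=1, u≡1; β=1, v≡2 (mod 3); (1|3)=+1, (2|3)=-1; sign (−1)^1·+1^1·-1^1 = +1.
(a,b)_13: α=-2, u≡6; β=3, v≡6 (mod 13); (6|13)=-1, (6|13)=-1; sign (−1)^0·-1^3·-1^-2 = -1.
(a,b)_∞: sgn(-969)=−, sgn(12597)=+, so +1.
(a,b)_2: α=0, β=-4; u≡7, v≡5 (mod 8); ε(u)ε(v)=1·0, αω(v)=0·1, βω(u)=-4·0; sum ≡ 0  ⇒  +1.
(a,b)_17: α=1, u≡10; β=1, v≡5 (mod 17); (10|17)=-1, (5|17)=-1; sign (−1)^0·-1^1·-1^1 = +1.
(a,b)_5: α=4, u≡4; β=0, v≡3 (mod 5); (4|5)=+1, (3|5)=-1; sign (−1)^0·+1^0·-1^4 = +1.
(a,b)_11: α=0, u≡6; β=-2, v≡6 (mod 11); (6|11)=-1, (6|11)=-1; sign (−1)^0·-1^-2·-1^0 = +1.
(a,b)_19: α=1, u≡6; β=1, v≡17 (mod 19); (6|19)=+1, (17|19)=+1; sign (−1)^1·+1^1·+1^1 = -1.
Ram(-969, 12597) = {13, 19}; no ℚ_13-point on the conic.

[13, 19]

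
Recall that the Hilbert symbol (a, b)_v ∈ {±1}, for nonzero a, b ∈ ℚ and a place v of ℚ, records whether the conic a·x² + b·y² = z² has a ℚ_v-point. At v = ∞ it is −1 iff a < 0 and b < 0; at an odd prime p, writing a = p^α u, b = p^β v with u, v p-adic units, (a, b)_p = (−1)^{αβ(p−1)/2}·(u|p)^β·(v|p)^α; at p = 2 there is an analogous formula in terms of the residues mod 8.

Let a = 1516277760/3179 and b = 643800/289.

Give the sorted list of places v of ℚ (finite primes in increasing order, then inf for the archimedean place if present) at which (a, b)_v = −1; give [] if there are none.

[3, 5, 23, 37]

Mod squares: a ≡ 4072035, b ≡ 6438. Check v ∈ {∞, 2, 3, 5, 11, 17, 23, 29, 37}.
v=3: a=3^1·(≡1), b=3^1·(≡1) mod 3; (1|3)=+1, (1|3)=+1; (−1)^{1·1·1}·(+1)^1·(+1)^1 = -1.
v=29: a=29^1·(≡10), b=29^1·(≡14) mod 29; (10|29)=-1, (14|29)=-1; (−1)^{1·1·14}·(-1)^1·(-1)^1 = +1.
v=2: v_2(a)=12, v_2(b)=3; units ≡ 3, 3 (mod 8); ε·ε+αω+βω = 1·1+12·1+3·1 ≡ 0  ⇒  (a,b)_2 = +1.
v=23: a=23^1·(≡21), b=23^0·(≡20) mod 23; (21|23)=-1, (20|23)=-1; (−1)^{1·0·11}·(-1)^0·(-1)^1 = -1.
v=37: a=37^1·(≡18), b=37^1·(≡25) mod 37; (18|37)=-1, (25|37)=+1; (−1)^{1·1·18}·(-1)^1·(+1)^1 = -1.
v=∞: 4072035 > 0 and 6438 > 0  ⇒  (a,b)_∞ = +1.
v=5: a=5^1·(≡3), b=5^2·(≡3) mod 5; (3|5)=-1, (3|5)=-1; (−1)^{1·2·2}·(-1)^2·(-1)^1 = -1.
v=17: a=17^-2·(≡13), b=17^-2·(≡10) mod 17; (13|17)=+1, (10|17)=-1; (−1)^{-2·-2·8}·(+1)^-2·(-1)^-2 = +1.
v=11: a=11^-1·(≡10), b=11^0·(≡1) mod 11; (10|11)=-1, (1|11)=+1; (−1)^{-1·0·5}·(-1)^0·(+1)^-1 = +1.
|Ram(4072035, 6438)| = 4, even; anisotropic at {3, 5, 23, 37}.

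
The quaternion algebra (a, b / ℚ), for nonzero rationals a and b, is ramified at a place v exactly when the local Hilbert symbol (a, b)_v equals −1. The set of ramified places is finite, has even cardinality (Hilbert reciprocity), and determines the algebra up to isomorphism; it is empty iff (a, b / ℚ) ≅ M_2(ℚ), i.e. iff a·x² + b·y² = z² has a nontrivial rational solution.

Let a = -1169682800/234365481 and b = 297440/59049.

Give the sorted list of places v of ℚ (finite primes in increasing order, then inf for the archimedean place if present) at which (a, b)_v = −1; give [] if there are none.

Mod squares: a ≡ -143, b ≡ 110. Check v ∈ {∞, 2, 3, 5, 7, 11, 13}.
v=5: a=5^2·(≡3), b=5^1·(≡2) mod 5; (3|5)=-1, (2|5)=-1; (−1)^{2·1·2}·(-1)^1·(-1)^2 = -1.
v=11: a=11^3·(≡5), b=11^1·(≡2) mod 11; (5|11)=+1, (2|11)=-1; (−1)^{3·1·5}·(+1)^1·(-1)^3 = +1.
v=13: a=13^3·(≡11), b=13^2·(≡6) mod 13; (11|13)=-1, (6|13)=-1; (−1)^{3·2·6}·(-1)^2·(-1)^3 = -1.
v=3: a=3^-14·(≡1), b=3^-10·(≡2) mod 3; (1|3)=+1, (2|3)=-1; (−1)^{-14·-10·1}·(+1)^-10·(-1)^-14 = +1.
v=2: v_2(a)=4, v_2(b)=5; units ≡ 1, 7 (mod 8); ε·ε+αω+βω = 0·1+4·0+5·0 ≡ 0  ⇒  (a,b)_2 = +1.
v=7: a=7^-2·(≡4), b=7^0·(≡6) mod 7; (4|7)=+1, (6|7)=-1; (−1)^{-2·0·3}·(+1)^0·(-1)^-2 = +1.
v=∞: -143 < 0 and 110 > 0  ⇒  (a,b)_∞ = +1.
(-143, 110 / ℚ) ramifies at {5, 13}: a division algebra.

[5, 13]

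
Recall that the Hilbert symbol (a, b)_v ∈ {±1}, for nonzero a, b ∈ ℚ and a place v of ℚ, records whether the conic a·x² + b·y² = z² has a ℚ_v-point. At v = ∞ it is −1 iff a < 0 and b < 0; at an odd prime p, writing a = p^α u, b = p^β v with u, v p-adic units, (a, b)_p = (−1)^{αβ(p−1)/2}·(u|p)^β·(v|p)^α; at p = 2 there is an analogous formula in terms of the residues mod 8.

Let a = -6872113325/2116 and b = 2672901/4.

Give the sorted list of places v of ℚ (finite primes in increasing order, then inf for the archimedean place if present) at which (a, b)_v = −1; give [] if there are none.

Mod squares: a ≡ -6293, b ≡ 6061. Check v ∈ {∞, 2, 3, 5, 7, 11, 19, 23, 29, 31}.
v=5: a=5^2·(≡2), b=5^0·(≡4) mod 5; (2|5)=-1, (4|5)=+1; (−1)^{2·0·2}·(-1)^0·(+1)^2 = +1.
v=7: a=7^1·(≡1), b=7^2·(≡3) mod 7; (1|7)=+1, (3|7)=-1; (−1)^{1·2·3}·(+1)^2·(-1)^1 = -1.
v=19: a=19^2·(≡14), b=19^1·(≡15) mod 19; (14|19)=-1, (15|19)=-1; (−1)^{2·1·9}·(-1)^1·(-1)^2 = -1.
v=23: a=23^-2·(≡18), b=23^0·(≡12) mod 23; (18|23)=+1, (12|23)=+1; (−1)^{-2·0·11}·(+1)^0·(+1)^-2 = +1.
v=2: v_2(a)=-2, v_2(b)=-2; units ≡ 3, 5 (mod 8); ε·ε+αω+βω = 1·0+-2·1+-2·1 ≡ 0  ⇒  (a,b)_2 = +1.
v=11: a=11^2·(≡7), b=11^1·(≡3) mod 11; (7|11)=-1, (3|11)=+1; (−1)^{2·1·5}·(-1)^1·(+1)^2 = -1.
v=31: a=31^1·(≡10), b=31^0·(≡28) mod 31; (10|31)=+1, (28|31)=+1; (−1)^{1·0·15}·(+1)^0·(+1)^1 = +1.
v=29: a=29^1·(≡14), b=29^1·(≡9) mod 29; (14|29)=-1, (9|29)=+1; (−1)^{1·1·14}·(-1)^1·(+1)^1 = -1.
v=3: a=3^0·(≡1), b=3^2·(≡1) mod 3; (1|3)=+1, (1|3)=+1; (−1)^{0·2·1}·(+1)^2·(+1)^0 = +1.
v=∞: -6293 < 0 and 6061 > 0  ⇒  (a,b)_∞ = +1.
Ram(-6293, 6061) = {7, 11, 19, 29}; no ℚ_7-point on the conic.

[7, 11, 19, 29]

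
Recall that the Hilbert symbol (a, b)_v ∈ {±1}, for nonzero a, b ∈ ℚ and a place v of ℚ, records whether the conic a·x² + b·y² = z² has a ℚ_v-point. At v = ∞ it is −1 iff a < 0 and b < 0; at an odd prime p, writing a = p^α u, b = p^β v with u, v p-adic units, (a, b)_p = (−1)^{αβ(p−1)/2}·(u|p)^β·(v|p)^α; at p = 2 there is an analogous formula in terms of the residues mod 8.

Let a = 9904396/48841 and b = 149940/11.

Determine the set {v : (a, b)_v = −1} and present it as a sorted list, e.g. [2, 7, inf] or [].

[2, 11]

(a, b) ≡ (19, 935) mod (ℚ^×)²; places V = {2, 3, 5, 7, 11, 13, 17, 19, ∞}.
(a,b)_19: α=5, u≡9; β=0, v≡1 (mod 19); (9|19)=+1, (1|19)=+1; sign (−1)^0·+1^0·+1^5 = +1.
(a,b)_7: α=0, u≡6; β=2, v≡2 (mod 7); (6|7)=-1, (2|7)=+1; sign (−1)^0·-1^2·+1^0 = +1.
(a,b)_3: α=0, u≡1; β=2, v≡2 (mod 3); (1|3)=+1, (2|3)=-1; sign (−1)^0·+1^2·-1^0 = +1.
(a,b)_∞: sgn(19)=+, sgn(935)=+, so +1.
(a,b)_11: α=0, u≡7; β=-1, v≡10 (mod 11); (7|11)=-1, (10|11)=-1; sign (−1)^0·-1^-1·-1^0 = -1.
(a,b)_5: α=0, u≡1; β=1, v≡3 (mod 5); (1|5)=+1, (3|5)=-1; sign (−1)^0·+1^1·-1^0 = +1.
(a,b)_13: α=-2, u≡7; β=0, v≡1 (mod 13); (7|13)=-1, (1|13)=+1; sign (−1)^0·-1^0·+1^-2 = +1.
(a,b)_17: α=-2, u≡8; β=1, v≡9 (mod 17); (8|17)=+1, (9|17)=+1; sign (−1)^0·+1^1·+1^-2 = +1.
(a,b)_2: α=2, β=2; u≡3, v≡7 (mod 8); ε(u)ε(v)=1·1, αω(v)=2·0, βω(u)=2·1; sum ≡ 1  ⇒  -1.
(19, 935 / ℚ) ramifies at {2, 11}: a division algebra.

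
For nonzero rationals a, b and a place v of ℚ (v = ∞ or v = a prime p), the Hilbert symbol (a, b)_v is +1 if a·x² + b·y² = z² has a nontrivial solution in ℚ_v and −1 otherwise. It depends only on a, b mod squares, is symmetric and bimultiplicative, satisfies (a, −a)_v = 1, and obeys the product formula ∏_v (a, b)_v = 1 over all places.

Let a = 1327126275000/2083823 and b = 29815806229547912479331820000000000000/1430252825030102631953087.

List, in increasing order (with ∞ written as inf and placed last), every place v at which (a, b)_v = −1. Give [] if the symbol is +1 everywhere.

(a, b) ≡ (206770, 3565) mod (ℚ^×)²; places V = {2, 3, 5, 7, 11, 17, 23, 29, 31, 43, ∞}.
(a,b)_29: α=1, u≡9; β=2, v≡2 (mod 29); (9|29)=+1, (2|29)=-1; sign (−1)^0·+1^2·-1^1 = -1.
(a,b)_∞: sgn(206770)=+, sgn(3565)=+, so +1.
(a,b)_17: α=0, u≡8; β=2, v≡14 (mod 17); (8|17)=+1, (14|17)=-1; sign (−1)^0·+1^2·-1^0 = +1.
(a,b)_7: α=-2, u≡4; β=-4, v≡1 (mod 7); (4|7)=+1, (1|7)=+1; sign (−1)^0·+1^-4·+1^-2 = +1.
(a,b)_3: α=10, u≡1; β=30, v≡1 (mod 3); (1|3)=+1, (1|3)=+1; sign (−1)^0·+1^30·+1^10 = +1.
(a,b)_5: α=5, u≡1; β=13, v≡2 (mod 5); (1|5)=+1, (2|5)=-1; sign (−1)^0·+1^13·-1^5 = -1.
(a,b)_31: α=1, u≡25; β=3, v≡6 (mod 31); (25|31)=+1, (6|31)=-1; sign (−1)^1·+1^3·-1^1 = +1.
(a,b)_2: α=3, β=14; u≡1, v≡5 (mod 8); ε(u)ε(v)=0·0, αω(v)=3·1, βω(u)=14·0; sum ≡ 1  ⇒  -1.
(a,b)_23: α=-1, u≡19; β=-5, v≡17 (mod 23); (19|23)=-1, (17|23)=-1; sign (−1)^1·-1^-5·-1^-1 = -1.
(a,b)_43: α=-2, u≡20; β=-6, v≡34 (mod 43); (20|43)=-1, (34|43)=-1; sign (−1)^0·-1^-6·-1^-2 = +1.
(a,b)_11: α=0, u≡4; β=-4, v≡3 (mod 11); (4|11)=+1, (3|11)=+1; sign (−1)^0·+1^-4·+1^0 = +1.
(206770, 3565 / ℚ) ramifies at {2, 5, 23, 29}: a division algebra.

[2, 5, 23, 29]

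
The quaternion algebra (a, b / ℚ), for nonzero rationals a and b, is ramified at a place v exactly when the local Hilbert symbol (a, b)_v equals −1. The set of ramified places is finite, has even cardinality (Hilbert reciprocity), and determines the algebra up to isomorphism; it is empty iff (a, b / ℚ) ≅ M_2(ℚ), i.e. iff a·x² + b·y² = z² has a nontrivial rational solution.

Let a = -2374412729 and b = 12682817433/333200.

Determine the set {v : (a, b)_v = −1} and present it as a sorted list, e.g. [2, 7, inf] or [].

[13, 17, 29, 31]

Mod squares: a ≡ -8215961, b ≡ 130169. Check v ∈ {∞, 2, 3, 5, 7, 11, 13, 17, 19, 29, 31, 37}.
v=37: a=37^1·(≡1), b=37^0·(≡26) mod 37; (1|37)=+1, (26|37)=+1; (−1)^{1·0·18}·(+1)^0·(+1)^1 = +1.
v=3: a=3^0·(≡1), b=3^4·(≡2) mod 3; (1|3)=+1, (2|3)=-1; (−1)^{0·4·1}·(+1)^4·(-1)^0 = +1.
v=∞: -8215961 < 0 and 130169 > 0  ⇒  (a,b)_∞ = +1.
v=7: a=7^0·(≡4), b=7^-2·(≡2) mod 7; (4|7)=+1, (2|7)=+1; (−1)^{0·-2·3}·(+1)^-2·(+1)^0 = +1.
v=29: a=29^1·(≡8), b=29^0·(≡14) mod 29; (8|29)=-1, (14|29)=-1; (−1)^{1·0·14}·(-1)^0·(-1)^1 = -1.
v=17: a=17^2·(≡3), b=17^-1·(≡12) mod 17; (3|17)=-1, (12|17)=-1; (−1)^{2·-1·8}·(-1)^-1·(-1)^2 = -1.
v=19: a=19^1·(≡8), b=19^1·(≡11) mod 19; (8|19)=-1, (11|19)=+1; (−1)^{1·1·9}·(-1)^1·(+1)^1 = +1.
v=31: a=31^1·(≡4), b=31^1·(≡20) mod 31; (4|31)=+1, (20|31)=+1; (−1)^{1·1·15}·(+1)^1·(+1)^1 = -1.
v=13: a=13^1·(≡7), b=13^3·(≡10) mod 13; (7|13)=-1, (10|13)=+1; (−1)^{1·3·6}·(-1)^3·(+1)^1 = -1.
v=2: v_2(a)=0, v_2(b)=-4; units ≡ 7, 1 (mod 8); ε·ε+αω+βω = 1·0+0·0+-4·0 ≡ 0  ⇒  (a,b)_2 = +1.
v=5: a=5^0·(≡1), b=5^-2·(≡1) mod 5; (1|5)=+1, (1|5)=+1; (−1)^{0·-2·2}·(+1)^-2·(+1)^0 = +1.
v=11: a=11^0·(≡4), b=11^2·(≡6) mod 11; (4|11)=+1, (6|11)=-1; (−1)^{0·2·5}·(+1)^2·(-1)^0 = +1.
(-8215961, 130169 / ℚ) ramifies at {13, 17, 29, 31}: a division algebra.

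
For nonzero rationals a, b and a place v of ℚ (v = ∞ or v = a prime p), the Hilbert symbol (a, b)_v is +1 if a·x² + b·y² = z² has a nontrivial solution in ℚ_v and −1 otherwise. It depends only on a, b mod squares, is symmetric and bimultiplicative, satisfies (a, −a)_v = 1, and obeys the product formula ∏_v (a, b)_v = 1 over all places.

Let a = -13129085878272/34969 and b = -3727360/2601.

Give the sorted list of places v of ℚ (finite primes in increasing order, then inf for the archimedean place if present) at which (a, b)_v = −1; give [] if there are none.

[2, 3, 5, inf]

Mod squares: a ≡ -42, b ≡ -910. Check v ∈ {∞, 2, 3, 5, 7, 11, 13, 17}.
v=3: a=3^3·(≡1), b=3^-2·(≡2) mod 3; (1|3)=+1, (2|3)=-1; (−1)^{3·-2·1}·(+1)^-2·(-1)^3 = -1.
v=11: a=11^-2·(≡7), b=11^0·(≡9) mod 11; (7|11)=-1, (9|11)=+1; (−1)^{-2·0·5}·(-1)^0·(+1)^-2 = +1.
v=7: a=7^3·(≡1), b=7^1·(≡6) mod 7; (1|7)=+1, (6|7)=-1; (−1)^{3·1·3}·(+1)^1·(-1)^3 = +1.
v=13: a=13^2·(≡9), b=13^1·(≡8) mod 13; (9|13)=+1, (8|13)=-1; (−1)^{2·1·6}·(+1)^1·(-1)^2 = +1.
v=17: a=17^-2·(≡16), b=17^-2·(≡1) mod 17; (16|17)=+1, (1|17)=+1; (−1)^{-2·-2·8}·(+1)^-2·(+1)^-2 = +1.
v=5: a=5^0·(≡2), b=5^1·(≡3) mod 5; (2|5)=-1, (3|5)=-1; (−1)^{0·1·2}·(-1)^1·(-1)^0 = -1.
v=2: v_2(a)=23, v_2(b)=13; units ≡ 3, 1 (mod 8); ε·ε+αω+βω = 1·0+23·0+13·1 ≡ 1  ⇒  (a,b)_2 = -1.
v=∞: -42 < 0 and -910 < 0  ⇒  (a,b)_∞ = -1.
|Ram(-42, -910)| = 4, even; anisotropic at {2, 3, 5, ∞}.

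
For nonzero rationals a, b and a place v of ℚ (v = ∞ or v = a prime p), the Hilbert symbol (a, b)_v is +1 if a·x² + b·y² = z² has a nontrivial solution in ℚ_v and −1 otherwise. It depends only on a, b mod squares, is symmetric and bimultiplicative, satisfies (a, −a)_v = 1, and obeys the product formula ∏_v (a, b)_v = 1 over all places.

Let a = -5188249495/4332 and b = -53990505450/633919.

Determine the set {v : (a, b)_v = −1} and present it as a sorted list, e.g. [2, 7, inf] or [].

[2, 5, 29, 31, 43, inf]

Mod squares: a ≡ -243165, b ≡ -1874198. Check v ∈ {∞, 2, 3, 5, 7, 11, 13, 19, 23, 29, 31, 37, 43}.
v=19: a=19^-2·(≡16), b=19^1·(≡1) mod 19; (16|19)=+1, (1|19)=+1; (−1)^{-2·1·9}·(+1)^1·(+1)^-2 = +1.
v=7: a=7^0·(≡2), b=7^2·(≡3) mod 7; (2|7)=+1, (3|7)=-1; (−1)^{0·2·3}·(+1)^2·(-1)^0 = +1.
v=13: a=13^1·(≡8), b=13^-2·(≡4) mod 13; (8|13)=-1, (4|13)=+1; (−1)^{1·-2·6}·(-1)^-2·(+1)^1 = +1.
v=23: a=23^2·(≡15), b=23^0·(≡8) mod 23; (15|23)=-1, (8|23)=+1; (−1)^{2·0·11}·(-1)^0·(+1)^2 = +1.
v=∞: -243165 < 0 and -1874198 < 0  ⇒  (a,b)_∞ = -1.
v=2: v_2(a)=-2, v_2(b)=1; units ≡ 3, 5 (mod 8); ε·ε+αω+βω = 1·0+-2·1+1·1 ≡ 1  ⇒  (a,b)_2 = -1.
v=3: a=3^-1·(≡2), b=3^6·(≡1) mod 3; (2|3)=-1, (1|3)=+1; (−1)^{-1·6·1}·(-1)^6·(+1)^-1 = +1.
v=5: a=5^1·(≡3), b=5^2·(≡3) mod 5; (3|5)=-1, (3|5)=-1; (−1)^{1·2·2}·(-1)^2·(-1)^1 = -1.
v=29: a=29^1·(≡23), b=29^0·(≡10) mod 29; (23|29)=+1, (10|29)=-1; (−1)^{1·0·14}·(+1)^0·(-1)^1 = -1.
v=11: a=11^2·(≡9), b=11^-2·(≡3) mod 11; (9|11)=+1, (3|11)=+1; (−1)^{2·-2·5}·(+1)^-2·(+1)^2 = +1.
v=37: a=37^0·(≡33), b=37^1·(≡16) mod 37; (33|37)=+1, (16|37)=+1; (−1)^{0·1·18}·(+1)^1·(+1)^0 = +1.
v=31: a=31^0·(≡23), b=31^-1·(≡3) mod 31; (23|31)=-1, (3|31)=-1; (−1)^{0·-1·15}·(-1)^-1·(-1)^0 = -1.
v=43: a=43^1·(≡31), b=43^1·(≡1) mod 43; (31|43)=+1, (1|43)=+1; (−1)^{1·1·21}·(+1)^1·(+1)^1 = -1.
(-243165, -1874198 / ℚ) ramifies at {2, 5, 29, 31, 43, ∞}: a division algebra.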